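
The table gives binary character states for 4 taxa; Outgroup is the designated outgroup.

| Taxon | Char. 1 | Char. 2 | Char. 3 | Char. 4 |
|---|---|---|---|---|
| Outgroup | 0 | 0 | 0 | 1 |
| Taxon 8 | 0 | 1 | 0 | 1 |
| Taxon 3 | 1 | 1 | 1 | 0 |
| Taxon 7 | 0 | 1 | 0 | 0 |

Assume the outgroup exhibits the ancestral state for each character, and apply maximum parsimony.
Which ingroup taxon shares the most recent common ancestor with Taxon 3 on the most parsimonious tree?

Character polarity is set by the outgroup: the derived state is whichever differs from the outgroup's state, so for Char. 4 the derived state is '0', and for the remaining characters it is '1'.
Char. 1 (derived state '1') is unique to Taxon 3 (autapomorphy; uninformative for grouping).
Char. 2 (derived state '1') is shared by all ingroup taxa — unites the whole ingroup.
Char. 3 (derived state '1') is unique to Taxon 3 (autapomorphy; uninformative for grouping).
Char. 4: derived state '0' in Taxon 3 and Taxon 7 only — synapomorphy for {Taxon 3, Taxon 7}.
Most parsimonious ingroup topology: (Taxon 8,(Taxon 3,Taxon 7)).
Taxon 3 and Taxon 7 form a cherry on this tree, so they are sister taxa.

Taxon 7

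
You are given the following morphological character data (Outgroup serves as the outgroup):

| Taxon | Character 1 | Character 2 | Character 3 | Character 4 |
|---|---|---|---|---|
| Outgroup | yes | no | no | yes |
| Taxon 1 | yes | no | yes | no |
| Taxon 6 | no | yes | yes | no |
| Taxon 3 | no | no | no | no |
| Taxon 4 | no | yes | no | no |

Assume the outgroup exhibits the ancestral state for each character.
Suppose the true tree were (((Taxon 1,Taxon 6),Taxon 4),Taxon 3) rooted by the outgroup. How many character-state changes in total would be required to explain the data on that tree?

Map each character onto (((Taxon 1,Taxon 6),Taxon 4),Taxon 3) (rooted by Outgroup) and count the minimum state changes it requires (Fitch parsimony):
Character 1: 2; Character 2: 2; Character 3: 1; Character 4: 1.
Total tree length = 6.

6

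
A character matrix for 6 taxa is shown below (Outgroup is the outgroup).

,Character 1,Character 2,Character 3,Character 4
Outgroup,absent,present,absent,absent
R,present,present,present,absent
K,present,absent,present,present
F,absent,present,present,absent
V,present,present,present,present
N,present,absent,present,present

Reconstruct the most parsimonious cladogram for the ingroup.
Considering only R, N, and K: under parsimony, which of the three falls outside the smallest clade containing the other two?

R

Character polarity is set by the outgroup: the derived state is whichever differs from the outgroup's state, so for Character 2 the derived state is 'absent', and for the remaining characters it is 'present'.
Character 1 (derived state 'present') is shared by K, N, R, and V — a synapomorphy uniting that clade.
Character 2 (derived state 'absent') is shared by K and N — a synapomorphy uniting that clade.
Character 3 (derived state 'present') is shared by all ingroup taxa — unites the whole ingroup.
Character 4 (derived state 'present') is shared by K, N, and V — a synapomorphy uniting that clade.
Most parsimonious ingroup topology: ((R,((K,N),V)),F).
N and K share a more recent common ancestor with each other than either does with R, so R is the least closely related of the three.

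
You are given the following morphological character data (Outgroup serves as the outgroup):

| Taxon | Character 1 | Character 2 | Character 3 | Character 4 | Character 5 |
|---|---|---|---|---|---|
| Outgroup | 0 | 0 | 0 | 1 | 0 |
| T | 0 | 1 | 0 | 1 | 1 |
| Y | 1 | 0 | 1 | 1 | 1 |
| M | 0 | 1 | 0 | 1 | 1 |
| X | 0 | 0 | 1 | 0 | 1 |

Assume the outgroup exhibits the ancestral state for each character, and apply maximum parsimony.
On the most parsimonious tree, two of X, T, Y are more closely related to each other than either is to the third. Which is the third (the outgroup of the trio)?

Character polarity is set by the outgroup: the derived state is whichever differs from the outgroup's state, so for Character 4 the derived state is '0', and for the remaining characters it is '1'.
Character 1 (derived state '1') is unique to Y (autapomorphy; uninformative for grouping).
Character 2 (derived state '1') is shared by M and T — a synapomorphy uniting that clade.
Character 3 (derived state '1') is shared by X and Y — a synapomorphy uniting that clade.
Character 4 (derived state '0') is unique to X (autapomorphy; uninformative for grouping).
All ingroup taxa share the derived state '1' for Character 5; it defines the ingroup but does not resolve relationships within it.
Most parsimonious ingroup topology: ((T,M),(Y,X)).
X and Y share a more recent common ancestor with each other than either does with T, so T is the least closely related of the three.

T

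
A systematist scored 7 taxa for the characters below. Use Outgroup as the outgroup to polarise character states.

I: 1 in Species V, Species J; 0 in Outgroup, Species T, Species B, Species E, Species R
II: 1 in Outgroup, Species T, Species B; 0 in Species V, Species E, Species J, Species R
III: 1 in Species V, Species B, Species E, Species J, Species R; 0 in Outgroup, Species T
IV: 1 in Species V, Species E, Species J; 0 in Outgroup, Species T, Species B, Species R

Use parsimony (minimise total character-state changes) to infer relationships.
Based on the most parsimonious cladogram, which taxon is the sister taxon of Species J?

Character polarity is set by the outgroup: the derived state is whichever differs from the outgroup's state, so for II the derived state is '0', and for the remaining characters it is '1'.
I (derived state '1') is shared by Species J and Species V — a synapomorphy uniting that clade.
II (derived state '0') is shared by Species E, Species J, Species R, and Species V — a synapomorphy uniting that clade.
Only Species B, Species E, Species J, Species R, and Species V show the derived state '1' for III, supporting them as a clade.
Only Species E, Species J, and Species V show the derived state '1' for IV, supporting them as a clade.
Most parsimonious ingroup topology: (((((Species V,Species J),Species E),Species R),Species B),Species T).
Species J and Species V form a cherry on this tree, so they are sister taxa.

Species V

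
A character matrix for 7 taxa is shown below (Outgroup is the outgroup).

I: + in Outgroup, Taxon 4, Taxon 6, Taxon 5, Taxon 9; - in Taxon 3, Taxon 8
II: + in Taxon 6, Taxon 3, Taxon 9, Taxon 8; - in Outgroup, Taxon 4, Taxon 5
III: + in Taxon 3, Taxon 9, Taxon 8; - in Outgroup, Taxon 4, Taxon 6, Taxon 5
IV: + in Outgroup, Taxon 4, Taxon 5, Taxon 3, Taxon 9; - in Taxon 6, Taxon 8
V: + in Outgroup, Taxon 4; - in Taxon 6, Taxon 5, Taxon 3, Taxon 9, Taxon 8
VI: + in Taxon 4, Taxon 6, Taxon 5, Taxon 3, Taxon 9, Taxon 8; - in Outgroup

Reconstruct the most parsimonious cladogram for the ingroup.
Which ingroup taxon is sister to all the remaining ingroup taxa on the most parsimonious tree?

Taxon 4

Character polarity is set by the outgroup: the derived state is whichever differs from the outgroup's state, so for I, IV, V the derived state is '-', and for the remaining characters it is '+'.
Only Taxon 3 and Taxon 8 show the derived state '-' for I, supporting them as a clade.
II (derived state '+') is shared by Taxon 3, Taxon 6, Taxon 8, and Taxon 9 — a synapomorphy uniting that clade.
III: derived state '+' in Taxon 3, Taxon 8, and Taxon 9 only — synapomorphy for {Taxon 3, Taxon 8, Taxon 9}.
IV (state '-') occurs in Taxon 6 and Taxon 8 but conflicts with the nesting implied by the other characters — most parsimoniously interpreted as homoplasy.
V: derived state '-' in Taxon 3, Taxon 5, Taxon 6, Taxon 8, and Taxon 9 only — synapomorphy for {Taxon 3, Taxon 5, Taxon 6, Taxon 8, Taxon 9}.
All ingroup taxa share the derived state '+' for VI; it defines the ingroup but does not resolve relationships within it.
Most parsimonious ingroup topology: (Taxon 4,((Taxon 6,((Taxon 3,Taxon 8),Taxon 9)),Taxon 5)).
Taxon 4 is sister to the clade containing all other ingroup taxa, so it is the earliest-diverging (most basal) ingroup lineage.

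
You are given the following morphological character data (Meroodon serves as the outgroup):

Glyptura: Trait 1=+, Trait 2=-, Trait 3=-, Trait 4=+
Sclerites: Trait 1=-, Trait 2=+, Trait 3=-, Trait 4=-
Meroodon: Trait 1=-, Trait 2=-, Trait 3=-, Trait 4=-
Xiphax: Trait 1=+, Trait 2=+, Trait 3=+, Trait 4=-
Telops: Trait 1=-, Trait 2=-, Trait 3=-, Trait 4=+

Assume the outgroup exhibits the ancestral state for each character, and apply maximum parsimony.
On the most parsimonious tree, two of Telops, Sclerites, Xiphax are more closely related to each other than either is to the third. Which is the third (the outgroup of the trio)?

The outgroup has state '-' for every character, so '+' is the derived state throughout.
Trait 1 groups Glyptura and Xiphax, which is incompatible with the clades supported by the remaining characters; treating it as convergent (homoplasy) costs fewer steps than any alternative tree.
Trait 2: derived state '+' in Sclerites and Xiphax only — synapomorphy for {Sclerites, Xiphax}.
Trait 3: derived state '+' in Xiphax only — an autapomorphy, so it tells us nothing about relationships among taxa.
Trait 4: derived state '+' in Glyptura and Telops only — synapomorphy for {Glyptura, Telops}.
Most parsimonious ingroup topology: ((Telops,Glyptura),(Xiphax,Sclerites)).
Xiphax and Sclerites share a more recent common ancestor with each other than either does with Telops, so Telops is the least closely related of the three.

Telops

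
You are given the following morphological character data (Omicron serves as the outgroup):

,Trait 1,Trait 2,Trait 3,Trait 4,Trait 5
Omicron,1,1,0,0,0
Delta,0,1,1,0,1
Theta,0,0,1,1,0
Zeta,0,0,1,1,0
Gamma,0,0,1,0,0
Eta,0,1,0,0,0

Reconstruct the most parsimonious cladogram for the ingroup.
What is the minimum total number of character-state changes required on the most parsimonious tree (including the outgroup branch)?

Character polarity is set by the outgroup: the derived state is whichever differs from the outgroup's state, so for Trait 1, Trait 2 the derived state is '0', and for the remaining characters it is '1'.
Trait 1 (derived state '0') is shared by all ingroup taxa — unites the whole ingroup.
Trait 2 (derived state '0') is shared by Gamma, Theta, and Zeta — a synapomorphy uniting that clade.
Trait 3: derived state '1' in Delta, Gamma, Theta, and Zeta only — synapomorphy for {Delta, Gamma, Theta, Zeta}.
Trait 4: derived state '1' in Theta and Zeta only — synapomorphy for {Theta, Zeta}.
Trait 5: derived state '1' in Delta only — an autapomorphy, so it tells us nothing about relationships among taxa.
Most parsimonious ingroup topology: ((Delta,((Theta,Zeta),Gamma)),Eta).
Changes per character on this tree: Trait 1: 1; Trait 2: 1; Trait 3: 1; Trait 4: 1; Trait 5: 1.
Total = 5.

5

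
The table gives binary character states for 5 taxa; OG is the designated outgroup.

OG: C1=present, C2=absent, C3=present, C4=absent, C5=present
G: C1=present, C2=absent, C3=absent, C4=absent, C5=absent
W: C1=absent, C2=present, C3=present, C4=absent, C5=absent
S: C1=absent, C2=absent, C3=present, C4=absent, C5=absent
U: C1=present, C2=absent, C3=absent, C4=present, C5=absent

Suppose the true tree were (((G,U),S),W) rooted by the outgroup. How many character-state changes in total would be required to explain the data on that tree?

Map each character onto (((G,U),S),W) (rooted by OG) and count the minimum state changes it requires (Fitch parsimony):
C1: 2; C2: 1; C3: 1; C4: 1; C5: 1.
Total tree length = 6.

6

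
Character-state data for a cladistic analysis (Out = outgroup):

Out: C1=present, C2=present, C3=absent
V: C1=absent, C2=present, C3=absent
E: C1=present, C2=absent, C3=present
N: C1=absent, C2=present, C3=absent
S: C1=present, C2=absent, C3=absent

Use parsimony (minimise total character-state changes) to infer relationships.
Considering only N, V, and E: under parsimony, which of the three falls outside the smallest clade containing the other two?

Character polarity is set by the outgroup: the derived state is whichever differs from the outgroup's state, so for C1, C2 the derived state is 'absent', and for the remaining characters it is 'present'.
C1: derived state 'absent' in N and V only — synapomorphy for {N, V}.
Only E and S show the derived state 'absent' for C2, supporting them as a clade.
C3: derived state 'present' in E only — an autapomorphy, so it tells us nothing about relationships among taxa.
Most parsimonious ingroup topology: ((V,N),(E,S)).
N and V share a more recent common ancestor with each other than either does with E, so E is the least closely related of the three.

E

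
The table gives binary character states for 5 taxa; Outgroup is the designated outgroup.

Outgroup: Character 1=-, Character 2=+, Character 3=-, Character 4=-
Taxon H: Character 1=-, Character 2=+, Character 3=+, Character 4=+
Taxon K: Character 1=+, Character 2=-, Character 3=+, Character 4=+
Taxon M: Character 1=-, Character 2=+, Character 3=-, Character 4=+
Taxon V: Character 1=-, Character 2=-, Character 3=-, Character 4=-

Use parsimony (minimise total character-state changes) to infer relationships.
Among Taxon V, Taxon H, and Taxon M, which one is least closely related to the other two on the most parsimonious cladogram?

Character polarity is set by the outgroup: the derived state is whichever differs from the outgroup's state, so for Character 2 the derived state is '-', and for the remaining characters it is '+'.
Character 1 (derived state '+') is unique to Taxon K (autapomorphy; uninformative for grouping).
Character 2 (state '-') occurs in Taxon K and Taxon V but conflicts with the nesting implied by the other characters — most parsimoniously interpreted as homoplasy.
Only Taxon H and Taxon K show the derived state '+' for Character 3, supporting them as a clade.
Only Taxon H, Taxon K, and Taxon M show the derived state '+' for Character 4, supporting them as a clade.
Most parsimonious ingroup topology: (((Taxon H,Taxon K),Taxon M),Taxon V).
Taxon M and Taxon H share a more recent common ancestor with each other than either does with Taxon V, so Taxon V is the least closely related of the three.

Taxon V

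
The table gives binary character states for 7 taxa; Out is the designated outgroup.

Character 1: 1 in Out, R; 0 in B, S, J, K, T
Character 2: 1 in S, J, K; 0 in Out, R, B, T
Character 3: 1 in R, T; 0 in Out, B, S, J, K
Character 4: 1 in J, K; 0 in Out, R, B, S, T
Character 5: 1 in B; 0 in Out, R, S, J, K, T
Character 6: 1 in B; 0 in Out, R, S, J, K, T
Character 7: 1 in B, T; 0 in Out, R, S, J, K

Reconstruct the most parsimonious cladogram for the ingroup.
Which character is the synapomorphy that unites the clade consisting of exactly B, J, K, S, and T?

Character 1

Character polarity is set by the outgroup: the derived state is whichever differs from the outgroup's state, so for Character 1 the derived state is '0', and for the remaining characters it is '1'.
Character 1: derived state '0' in B, J, K, S, and T only — synapomorphy for {B, J, K, S, T}.
Only J, K, and S show the derived state '1' for Character 2, supporting them as a clade.
Character 3 (state '1') occurs in R and T but conflicts with the nesting implied by the other characters — most parsimoniously interpreted as homoplasy.
Only J and K show the derived state '1' for Character 4, supporting them as a clade.
Character 5: derived state '1' in B only — an autapomorphy, so it tells us nothing about relationships among taxa.
Character 6 (derived state '1') is unique to B (autapomorphy; uninformative for grouping).
Only B and T show the derived state '1' for Character 7, supporting them as a clade.
Most parsimonious ingroup topology: (R,((B,T),(S,(J,K)))).
The clade {B, J, K, S, T} is supported by Character 1: its derived state '0' occurs in exactly those taxa and in no other taxon (including the outgroup).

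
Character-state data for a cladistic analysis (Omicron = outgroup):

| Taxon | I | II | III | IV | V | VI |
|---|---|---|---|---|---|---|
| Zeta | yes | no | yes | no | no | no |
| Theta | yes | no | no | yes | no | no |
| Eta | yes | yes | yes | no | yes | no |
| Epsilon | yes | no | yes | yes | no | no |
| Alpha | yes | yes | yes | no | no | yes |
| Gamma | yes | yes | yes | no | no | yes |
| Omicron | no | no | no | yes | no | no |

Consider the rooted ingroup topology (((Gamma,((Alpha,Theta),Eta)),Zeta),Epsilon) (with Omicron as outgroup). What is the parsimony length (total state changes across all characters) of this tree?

Map each character onto (((Gamma,((Alpha,Theta),Eta)),Zeta),Epsilon) (rooted by Omicron) and count the minimum state changes it requires (Fitch parsimony):
I: 1; II: 2; III: 2; IV: 2; V: 1; VI: 2.
Total tree length = 10.

10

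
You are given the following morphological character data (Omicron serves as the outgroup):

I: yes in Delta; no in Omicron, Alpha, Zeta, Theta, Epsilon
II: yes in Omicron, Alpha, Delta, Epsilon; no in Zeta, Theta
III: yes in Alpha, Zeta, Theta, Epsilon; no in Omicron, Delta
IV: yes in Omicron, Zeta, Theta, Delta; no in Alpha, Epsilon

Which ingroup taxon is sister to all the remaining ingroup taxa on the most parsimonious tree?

Character polarity is set by the outgroup: the derived state is whichever differs from the outgroup's state, so for II, IV the derived state is 'no', and for the remaining characters it is 'yes'.
I: derived state 'yes' in Delta only — an autapomorphy, so it tells us nothing about relationships among taxa.
Only Theta and Zeta show the derived state 'no' for II, supporting them as a clade.
III (derived state 'yes') is shared by Alpha, Epsilon, Theta, and Zeta — a synapomorphy uniting that clade.
IV (derived state 'no') is shared by Alpha and Epsilon — a synapomorphy uniting that clade.
Most parsimonious ingroup topology: (((Alpha,Epsilon),(Zeta,Theta)),Delta).
Delta is sister to the clade containing all other ingroup taxa, so it is the earliest-diverging (most basal) ingroup lineage.

Delta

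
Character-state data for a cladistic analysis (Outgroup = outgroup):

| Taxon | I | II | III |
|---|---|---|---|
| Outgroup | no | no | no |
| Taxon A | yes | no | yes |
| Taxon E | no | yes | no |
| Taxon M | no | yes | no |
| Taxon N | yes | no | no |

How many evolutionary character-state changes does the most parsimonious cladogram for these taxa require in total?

3

The outgroup has state 'no' for every character, so 'yes' is the derived state throughout.
I: derived state 'yes' in Taxon A and Taxon N only — synapomorphy for {Taxon A, Taxon N}.
II: derived state 'yes' in Taxon E and Taxon M only — synapomorphy for {Taxon E, Taxon M}.
III (derived state 'yes') is unique to Taxon A (autapomorphy; uninformative for grouping).
Most parsimonious ingroup topology: ((Taxon A,Taxon N),(Taxon E,Taxon M)).
Changes per character on this tree: I: 1; II: 1; III: 1.
Total = 3.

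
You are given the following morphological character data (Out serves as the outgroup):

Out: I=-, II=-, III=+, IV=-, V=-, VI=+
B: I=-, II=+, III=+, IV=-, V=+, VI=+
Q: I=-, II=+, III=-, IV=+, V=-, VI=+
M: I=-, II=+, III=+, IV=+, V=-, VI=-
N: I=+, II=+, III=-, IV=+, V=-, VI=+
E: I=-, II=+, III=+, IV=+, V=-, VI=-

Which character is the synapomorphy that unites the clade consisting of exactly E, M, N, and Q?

Character polarity is set by the outgroup: the derived state is whichever differs from the outgroup's state, so for III, VI the derived state is '-', and for the remaining characters it is '+'.
I: derived state '+' in N only — an autapomorphy, so it tells us nothing about relationships among taxa.
All ingroup taxa share the derived state '+' for II; it defines the ingroup but does not resolve relationships within it.
Only N and Q show the derived state '-' for III, supporting them as a clade.
IV (derived state '+') is shared by E, M, N, and Q — a synapomorphy uniting that clade.
V (derived state '+') is unique to B (autapomorphy; uninformative for grouping).
VI: derived state '-' in E and M only — synapomorphy for {E, M}.
Most parsimonious ingroup topology: (B,((Q,N),(M,E))).
The clade {E, M, N, Q} is supported by IV: its derived state '+' occurs in exactly those taxa and in no other taxon (including the outgroup).

IV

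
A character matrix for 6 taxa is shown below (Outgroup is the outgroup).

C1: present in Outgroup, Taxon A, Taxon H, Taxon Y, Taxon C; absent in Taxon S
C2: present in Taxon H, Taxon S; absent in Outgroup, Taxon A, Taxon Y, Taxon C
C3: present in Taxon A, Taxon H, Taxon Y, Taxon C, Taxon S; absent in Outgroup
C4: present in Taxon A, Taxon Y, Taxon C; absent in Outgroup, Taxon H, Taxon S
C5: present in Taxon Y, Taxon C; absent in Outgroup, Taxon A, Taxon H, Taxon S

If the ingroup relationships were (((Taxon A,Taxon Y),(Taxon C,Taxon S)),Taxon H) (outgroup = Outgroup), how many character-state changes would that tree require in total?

Map each character onto (((Taxon A,Taxon Y),(Taxon C,Taxon S)),Taxon H) (rooted by Outgroup) and count the minimum state changes it requires (Fitch parsimony):
C1: 1; C2: 2; C3: 1; C4: 2; C5: 2.
Total tree length = 8.

8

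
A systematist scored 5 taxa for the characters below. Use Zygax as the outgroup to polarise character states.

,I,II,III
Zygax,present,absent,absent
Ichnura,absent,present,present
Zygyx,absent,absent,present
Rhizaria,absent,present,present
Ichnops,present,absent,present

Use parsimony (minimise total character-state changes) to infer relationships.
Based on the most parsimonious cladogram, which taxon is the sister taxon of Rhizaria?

Character polarity is set by the outgroup: the derived state is whichever differs from the outgroup's state, so for I the derived state is 'absent', and for the remaining characters it is 'present'.
I (derived state 'absent') is shared by Ichnura, Rhizaria, and Zygyx — a synapomorphy uniting that clade.
II: derived state 'present' in Ichnura and Rhizaria only — synapomorphy for {Ichnura, Rhizaria}.
All ingroup taxa share the derived state 'present' for III; it defines the ingroup but does not resolve relationships within it.
Most parsimonious ingroup topology: (((Ichnura,Rhizaria),Zygyx),Ichnops).
Rhizaria and Ichnura form a cherry on this tree, so they are sister taxa.

Ichnura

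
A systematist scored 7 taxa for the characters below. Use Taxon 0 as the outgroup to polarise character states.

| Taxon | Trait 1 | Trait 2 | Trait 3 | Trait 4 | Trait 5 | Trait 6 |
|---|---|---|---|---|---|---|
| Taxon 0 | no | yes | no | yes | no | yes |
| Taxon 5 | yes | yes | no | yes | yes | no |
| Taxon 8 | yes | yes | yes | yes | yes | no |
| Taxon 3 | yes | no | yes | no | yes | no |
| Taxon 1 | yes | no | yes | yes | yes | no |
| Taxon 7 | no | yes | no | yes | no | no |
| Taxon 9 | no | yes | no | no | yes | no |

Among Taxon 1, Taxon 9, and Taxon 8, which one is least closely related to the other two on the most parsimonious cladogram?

Character polarity is set by the outgroup: the derived state is whichever differs from the outgroup's state, so for Trait 2, Trait 4, Trait 6 the derived state is 'no', and for the remaining characters it is 'yes'.
Trait 1: derived state 'yes' in Taxon 1, Taxon 3, Taxon 5, and Taxon 8 only — synapomorphy for {Taxon 1, Taxon 3, Taxon 5, Taxon 8}.
Trait 2 (derived state 'no') is shared by Taxon 1 and Taxon 3 — a synapomorphy uniting that clade.
Trait 3 (derived state 'yes') is shared by Taxon 1, Taxon 3, and Taxon 8 — a synapomorphy uniting that clade.
Trait 4 groups Taxon 3 and Taxon 9, which is incompatible with the clades supported by the remaining characters; treating it as convergent (homoplasy) costs fewer steps than any alternative tree.
Only Taxon 1, Taxon 3, Taxon 5, Taxon 8, and Taxon 9 show the derived state 'yes' for Trait 5, supporting them as a clade.
Trait 6 (derived state 'no') is shared by all ingroup taxa — unites the whole ingroup.
Most parsimonious ingroup topology: (((Taxon 5,(Taxon 8,(Taxon 3,Taxon 1))),Taxon 9),Taxon 7).
Taxon 1 and Taxon 8 share a more recent common ancestor with each other than either does with Taxon 9, so Taxon 9 is the least closely related of the three.

Taxon 9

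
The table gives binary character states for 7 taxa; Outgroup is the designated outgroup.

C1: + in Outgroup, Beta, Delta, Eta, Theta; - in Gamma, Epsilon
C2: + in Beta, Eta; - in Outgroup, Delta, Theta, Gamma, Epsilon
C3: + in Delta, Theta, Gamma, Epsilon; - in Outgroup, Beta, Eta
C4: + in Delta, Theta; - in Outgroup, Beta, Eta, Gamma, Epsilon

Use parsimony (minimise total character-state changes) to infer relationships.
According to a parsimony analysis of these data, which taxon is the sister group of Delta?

Character polarity is set by the outgroup: the derived state is whichever differs from the outgroup's state, so for C1 the derived state is '-', and for the remaining characters it is '+'.
C1 (derived state '-') is shared by Epsilon and Gamma — a synapomorphy uniting that clade.
C2: derived state '+' in Beta and Eta only — synapomorphy for {Beta, Eta}.
C3 (derived state '+') is shared by Delta, Epsilon, Gamma, and Theta — a synapomorphy uniting that clade.
Only Delta and Theta show the derived state '+' for C4, supporting them as a clade.
Most parsimonious ingroup topology: ((Beta,Eta),((Delta,Theta),(Gamma,Epsilon))).
Delta and Theta form a cherry on this tree, so they are sister taxa.

Theta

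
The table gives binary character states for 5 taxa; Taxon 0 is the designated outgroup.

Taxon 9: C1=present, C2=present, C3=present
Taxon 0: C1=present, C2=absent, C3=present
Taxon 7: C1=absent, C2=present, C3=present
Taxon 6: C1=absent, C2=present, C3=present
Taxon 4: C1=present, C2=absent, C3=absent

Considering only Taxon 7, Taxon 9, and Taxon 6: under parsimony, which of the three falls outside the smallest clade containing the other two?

Character polarity is set by the outgroup: the derived state is whichever differs from the outgroup's state, so for C1, C3 the derived state is 'absent', and for the remaining characters it is 'present'.
C1: derived state 'absent' in Taxon 6 and Taxon 7 only — synapomorphy for {Taxon 6, Taxon 7}.
C2 (derived state 'present') is shared by Taxon 6, Taxon 7, and Taxon 9 — a synapomorphy uniting that clade.
C3: derived state 'absent' in Taxon 4 only — an autapomorphy, so it tells us nothing about relationships among taxa.
Most parsimonious ingroup topology: (Taxon 4,(Taxon 9,(Taxon 6,Taxon 7))).
Taxon 7 and Taxon 6 share a more recent common ancestor with each other than either does with Taxon 9, so Taxon 9 is the least closely related of the three.

Taxon 9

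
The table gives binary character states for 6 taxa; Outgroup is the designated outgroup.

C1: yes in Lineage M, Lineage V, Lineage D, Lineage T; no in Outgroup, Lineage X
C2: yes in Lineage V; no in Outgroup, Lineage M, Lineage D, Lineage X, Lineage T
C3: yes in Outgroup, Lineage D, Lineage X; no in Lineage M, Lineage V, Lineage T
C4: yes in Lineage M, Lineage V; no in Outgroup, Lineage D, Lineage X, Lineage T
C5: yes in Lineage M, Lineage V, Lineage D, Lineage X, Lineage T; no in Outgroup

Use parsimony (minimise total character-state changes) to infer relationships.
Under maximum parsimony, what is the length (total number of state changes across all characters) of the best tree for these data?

Character polarity is set by the outgroup: the derived state is whichever differs from the outgroup's state, so for C3 the derived state is 'no', and for the remaining characters it is 'yes'.
C1: derived state 'yes' in Lineage D, Lineage M, Lineage T, and Lineage V only — synapomorphy for {Lineage D, Lineage M, Lineage T, Lineage V}.
C2 (derived state 'yes') is unique to Lineage V (autapomorphy; uninformative for grouping).
Only Lineage M, Lineage T, and Lineage V show the derived state 'no' for C3, supporting them as a clade.
Only Lineage M and Lineage V show the derived state 'yes' for C4, supporting them as a clade.
All ingroup taxa share the derived state 'yes' for C5; it defines the ingroup but does not resolve relationships within it.
Most parsimonious ingroup topology: ((((Lineage M,Lineage V),Lineage T),Lineage D),Lineage X).
Changes per character on this tree: C1: 1; C2: 1; C3: 1; C4: 1; C5: 1.
Total = 5.

5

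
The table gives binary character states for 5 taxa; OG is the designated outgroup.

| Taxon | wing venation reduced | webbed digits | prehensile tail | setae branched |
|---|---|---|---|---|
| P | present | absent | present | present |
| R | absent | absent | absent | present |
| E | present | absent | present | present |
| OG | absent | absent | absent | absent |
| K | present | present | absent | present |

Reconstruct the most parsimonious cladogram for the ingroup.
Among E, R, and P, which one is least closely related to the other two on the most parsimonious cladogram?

The outgroup has state 'absent' for every character, so 'present' is the derived state throughout.
wing venation reduced (derived state 'present') is shared by E, K, and P — a synapomorphy uniting that clade.
webbed digits (derived state 'present') is unique to K (autapomorphy; uninformative for grouping).
prehensile tail (derived state 'present') is shared by E and P — a synapomorphy uniting that clade.
All ingroup taxa share the derived state 'present' for setae branched; it defines the ingroup but does not resolve relationships within it.
Most parsimonious ingroup topology: ((K,(P,E)),R).
E and P share a more recent common ancestor with each other than either does with R, so R is the least closely related of the three.

R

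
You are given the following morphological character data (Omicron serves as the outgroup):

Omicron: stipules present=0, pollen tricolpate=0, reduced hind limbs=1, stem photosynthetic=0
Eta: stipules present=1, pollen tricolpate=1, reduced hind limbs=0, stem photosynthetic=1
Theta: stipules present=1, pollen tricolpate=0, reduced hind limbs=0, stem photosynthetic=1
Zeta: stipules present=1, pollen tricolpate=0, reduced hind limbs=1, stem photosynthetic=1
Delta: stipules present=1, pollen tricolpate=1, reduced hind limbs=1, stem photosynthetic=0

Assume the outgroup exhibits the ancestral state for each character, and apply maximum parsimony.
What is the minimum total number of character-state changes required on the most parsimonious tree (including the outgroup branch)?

Character polarity is set by the outgroup: the derived state is whichever differs from the outgroup's state, so for reduced hind limbs the derived state is '0', and for the remaining characters it is '1'.
All ingroup taxa share the derived state '1' for stipules present; it defines the ingroup but does not resolve relationships within it.
pollen tricolpate groups Delta and Eta, which is incompatible with the clades supported by the remaining characters; treating it as convergent (homoplasy) costs fewer steps than any alternative tree.
reduced hind limbs: derived state '0' in Eta and Theta only — synapomorphy for {Eta, Theta}.
stem photosynthetic: derived state '1' in Eta, Theta, and Zeta only — synapomorphy for {Eta, Theta, Zeta}.
Most parsimonious ingroup topology: (((Eta,Theta),Zeta),Delta).
Changes per character on this tree: stipules present: 1; pollen tricolpate: 2; reduced hind limbs: 1; stem photosynthetic: 1.
Total = 5.

5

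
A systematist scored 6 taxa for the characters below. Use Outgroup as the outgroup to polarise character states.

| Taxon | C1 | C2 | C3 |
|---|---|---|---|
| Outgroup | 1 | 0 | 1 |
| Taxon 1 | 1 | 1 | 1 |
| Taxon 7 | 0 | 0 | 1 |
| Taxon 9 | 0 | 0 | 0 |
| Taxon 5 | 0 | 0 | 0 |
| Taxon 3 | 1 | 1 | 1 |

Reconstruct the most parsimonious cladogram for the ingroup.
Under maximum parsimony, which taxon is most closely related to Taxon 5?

Taxon 9

Character polarity is set by the outgroup: the derived state is whichever differs from the outgroup's state, so for C1, C3 the derived state is '0', and for the remaining characters it is '1'.
Only Taxon 5, Taxon 7, and Taxon 9 show the derived state '0' for C1, supporting them as a clade.
C2: derived state '1' in Taxon 1 and Taxon 3 only — synapomorphy for {Taxon 1, Taxon 3}.
C3 (derived state '0') is shared by Taxon 5 and Taxon 9 — a synapomorphy uniting that clade.
Most parsimonious ingroup topology: ((Taxon 1,Taxon 3),(Taxon 7,(Taxon 9,Taxon 5))).
Taxon 5 and Taxon 9 form a cherry on this tree, so they are sister taxa.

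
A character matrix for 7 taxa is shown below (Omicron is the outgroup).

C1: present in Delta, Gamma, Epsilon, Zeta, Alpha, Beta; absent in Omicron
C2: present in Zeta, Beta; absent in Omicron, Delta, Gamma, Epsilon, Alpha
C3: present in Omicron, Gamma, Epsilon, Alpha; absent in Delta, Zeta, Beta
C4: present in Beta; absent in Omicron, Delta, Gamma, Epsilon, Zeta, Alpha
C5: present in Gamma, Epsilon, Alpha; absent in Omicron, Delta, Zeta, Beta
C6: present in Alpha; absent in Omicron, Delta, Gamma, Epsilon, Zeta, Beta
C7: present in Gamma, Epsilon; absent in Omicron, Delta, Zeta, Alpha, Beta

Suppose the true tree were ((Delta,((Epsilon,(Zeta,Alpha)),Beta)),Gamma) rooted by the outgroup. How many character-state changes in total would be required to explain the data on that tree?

Map each character onto ((Delta,((Epsilon,(Zeta,Alpha)),Beta)),Gamma) (rooted by Omicron) and count the minimum state changes it requires (Fitch parsimony):
C1: 1; C2: 2; C3: 3; C4: 1; C5: 3; C6: 1; C7: 2.
Total tree length = 13.

13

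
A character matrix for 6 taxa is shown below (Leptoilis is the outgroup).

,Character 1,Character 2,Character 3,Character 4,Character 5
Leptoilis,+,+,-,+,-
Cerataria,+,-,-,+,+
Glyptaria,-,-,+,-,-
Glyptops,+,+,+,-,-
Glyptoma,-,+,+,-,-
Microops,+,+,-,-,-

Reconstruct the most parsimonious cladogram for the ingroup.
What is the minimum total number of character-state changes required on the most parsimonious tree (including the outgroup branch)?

Character polarity is set by the outgroup: the derived state is whichever differs from the outgroup's state, so for Character 1, Character 2, Character 4 the derived state is '-', and for the remaining characters it is '+'.
Character 1: derived state '-' in Glyptaria and Glyptoma only — synapomorphy for {Glyptaria, Glyptoma}.
Character 2 groups Cerataria and Glyptaria, which is incompatible with the clades supported by the remaining characters; treating it as convergent (homoplasy) costs fewer steps than any alternative tree.
Only Glyptaria, Glyptoma, and Glyptops show the derived state '+' for Character 3, supporting them as a clade.
Character 4 (derived state '-') is shared by Glyptaria, Glyptoma, Glyptops, and Microops — a synapomorphy uniting that clade.
Character 5: derived state '+' in Cerataria only — an autapomorphy, so it tells us nothing about relationships among taxa.
Most parsimonious ingroup topology: (Cerataria,(((Glyptaria,Glyptoma),Glyptops),Microops)).
Changes per character on this tree: Character 1: 1; Character 2: 2; Character 3: 1; Character 4: 1; Character 5: 1.
Total = 6.

6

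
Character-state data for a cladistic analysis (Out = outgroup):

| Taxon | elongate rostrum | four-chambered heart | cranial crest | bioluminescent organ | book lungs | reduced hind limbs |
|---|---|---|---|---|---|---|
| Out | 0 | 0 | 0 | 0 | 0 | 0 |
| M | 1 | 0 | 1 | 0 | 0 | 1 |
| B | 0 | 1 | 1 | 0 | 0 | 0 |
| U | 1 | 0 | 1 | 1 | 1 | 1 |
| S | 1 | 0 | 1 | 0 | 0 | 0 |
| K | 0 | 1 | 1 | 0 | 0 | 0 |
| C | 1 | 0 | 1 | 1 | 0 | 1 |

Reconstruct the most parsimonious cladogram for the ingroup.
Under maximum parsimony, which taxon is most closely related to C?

U

The outgroup has state '0' for every character, so '1' is the derived state throughout.
Only C, M, S, and U show the derived state '1' for elongate rostrum, supporting them as a clade.
four-chambered heart: derived state '1' in B and K only — synapomorphy for {B, K}.
All ingroup taxa share the derived state '1' for cranial crest; it defines the ingroup but does not resolve relationships within it.
Only C and U show the derived state '1' for bioluminescent organ, supporting them as a clade.
book lungs: derived state '1' in U only — an autapomorphy, so it tells us nothing about relationships among taxa.
Only C, M, and U show the derived state '1' for reduced hind limbs, supporting them as a clade.
Most parsimonious ingroup topology: (((M,(U,C)),S),(B,K)).
C and U form a cherry on this tree, so they are sister taxa.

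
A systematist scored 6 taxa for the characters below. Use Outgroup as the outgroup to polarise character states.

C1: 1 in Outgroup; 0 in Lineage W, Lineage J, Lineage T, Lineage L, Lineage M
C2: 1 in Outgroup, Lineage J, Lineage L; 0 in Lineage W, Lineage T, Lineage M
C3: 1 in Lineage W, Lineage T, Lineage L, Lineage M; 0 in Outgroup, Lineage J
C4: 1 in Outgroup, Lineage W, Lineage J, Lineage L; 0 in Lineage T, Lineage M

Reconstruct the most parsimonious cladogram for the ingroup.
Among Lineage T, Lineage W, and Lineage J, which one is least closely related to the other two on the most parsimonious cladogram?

Character polarity is set by the outgroup: the derived state is whichever differs from the outgroup's state, so for C1, C2, C4 the derived state is '0', and for the remaining characters it is '1'.
C1 (derived state '0') is shared by all ingroup taxa — unites the whole ingroup.
Only Lineage M, Lineage T, and Lineage W show the derived state '0' for C2, supporting them as a clade.
Only Lineage L, Lineage M, Lineage T, and Lineage W show the derived state '1' for C3, supporting them as a clade.
C4: derived state '0' in Lineage M and Lineage T only — synapomorphy for {Lineage M, Lineage T}.
Most parsimonious ingroup topology: (((Lineage W,(Lineage T,Lineage M)),Lineage L),Lineage J).
Lineage W and Lineage T share a more recent common ancestor with each other than either does with Lineage J, so Lineage J is the least closely related of the three.

Lineage J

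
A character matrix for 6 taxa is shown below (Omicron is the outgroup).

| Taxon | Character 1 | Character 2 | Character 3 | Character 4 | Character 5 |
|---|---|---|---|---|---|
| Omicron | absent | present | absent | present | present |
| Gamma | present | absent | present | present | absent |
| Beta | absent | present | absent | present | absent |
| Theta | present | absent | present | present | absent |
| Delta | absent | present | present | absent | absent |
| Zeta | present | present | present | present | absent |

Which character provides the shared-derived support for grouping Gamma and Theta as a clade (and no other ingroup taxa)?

Character 2

Character polarity is set by the outgroup: the derived state is whichever differs from the outgroup's state, so for Character 2, Character 4, Character 5 the derived state is 'absent', and for the remaining characters it is 'present'.
Character 1 (derived state 'present') is shared by Gamma, Theta, and Zeta — a synapomorphy uniting that clade.
Only Gamma and Theta show the derived state 'absent' for Character 2, supporting them as a clade.
Character 3: derived state 'present' in Delta, Gamma, Theta, and Zeta only — synapomorphy for {Delta, Gamma, Theta, Zeta}.
Character 4: derived state 'absent' in Delta only — an autapomorphy, so it tells us nothing about relationships among taxa.
Character 5 (derived state 'absent') is shared by all ingroup taxa — unites the whole ingroup.
Most parsimonious ingroup topology: ((((Gamma,Theta),Zeta),Delta),Beta).
The clade {Gamma, Theta} is supported by Character 2: its derived state 'absent' occurs in exactly those taxa and in no other taxon (including the outgroup).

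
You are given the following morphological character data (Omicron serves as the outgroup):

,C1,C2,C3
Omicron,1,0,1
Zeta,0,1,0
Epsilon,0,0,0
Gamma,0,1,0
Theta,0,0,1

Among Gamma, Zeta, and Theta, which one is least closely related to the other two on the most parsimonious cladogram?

Character polarity is set by the outgroup: the derived state is whichever differs from the outgroup's state, so for C1, C3 the derived state is '0', and for the remaining characters it is '1'.
All ingroup taxa share the derived state '0' for C1; it defines the ingroup but does not resolve relationships within it.
C2 (derived state '1') is shared by Gamma and Zeta — a synapomorphy uniting that clade.
Only Epsilon, Gamma, and Zeta show the derived state '0' for C3, supporting them as a clade.
Most parsimonious ingroup topology: (((Zeta,Gamma),Epsilon),Theta).
Gamma and Zeta share a more recent common ancestor with each other than either does with Theta, so Theta is the least closely related of the three.

Theta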